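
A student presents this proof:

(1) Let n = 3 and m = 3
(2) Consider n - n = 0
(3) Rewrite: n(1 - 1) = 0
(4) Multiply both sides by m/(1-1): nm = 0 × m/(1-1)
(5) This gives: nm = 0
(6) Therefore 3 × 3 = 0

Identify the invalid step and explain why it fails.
Step 4: Multiply both sides by m/(1-1): nm = 0 × m/(1-1)

Step 4 multiplies both sides by m/(1-1). However, 1-1 = 0, so this is multiplication by m/0, which is undefined. We cannot multiply by an undefined expression.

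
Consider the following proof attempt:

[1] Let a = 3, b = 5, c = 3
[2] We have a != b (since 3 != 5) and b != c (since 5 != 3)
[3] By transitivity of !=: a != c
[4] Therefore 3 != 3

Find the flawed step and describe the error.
Step 3: By transitivity of !=: a != c

Step 3 incorrectly applies transitivity to the '!=' relation. Transitivity states: if a R b and b R c, then a R c. However, '!=' is not transitive. Counterexample: 3 != 5 and 5 != 3, but 3 = 3 (both equal 3). Transitivity holds for relations like <, <=, =, but not for !=.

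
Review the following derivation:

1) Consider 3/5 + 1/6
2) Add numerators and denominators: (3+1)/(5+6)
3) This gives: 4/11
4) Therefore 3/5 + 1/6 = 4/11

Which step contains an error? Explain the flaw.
Step 2: Add numerators and denominators: (3+1)/(5+6)

Step 2 incorrectly adds fractions by separately adding numerators and denominators. This is wrong. The correct method requires a common denominator: 3/5 + 1/6 = (3×6 + 1×5)/(5×6) = 23/30 = 23/30. The method used gives 4/11, which is different.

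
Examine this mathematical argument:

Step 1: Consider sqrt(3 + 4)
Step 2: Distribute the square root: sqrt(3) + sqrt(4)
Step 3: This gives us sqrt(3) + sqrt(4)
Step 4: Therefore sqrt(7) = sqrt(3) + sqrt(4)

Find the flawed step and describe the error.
Step 2: Distribute the square root: sqrt(3) + sqrt(4)

Step 2 incorrectly 'distributes' the square root over addition. The square root function does not distribute: sqrt(a + b) ≠ sqrt(a) + sqrt(b). In fact, sqrt(3 + 4) = sqrt(7) ≈ 2.6458, while sqrt(3) + sqrt(4) ≈ 3.7321.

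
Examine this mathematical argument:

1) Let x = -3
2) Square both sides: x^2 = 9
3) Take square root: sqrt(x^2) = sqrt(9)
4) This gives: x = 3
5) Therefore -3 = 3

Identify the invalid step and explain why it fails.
Step 4: This gives: x = 3

Step 4 incorrectly states that sqrt(x^2) = x. The correct identity is sqrt(x^2) = |x|. Since x = -3 < 0, we have sqrt(x^2) = |-3| = 3, not x = -3.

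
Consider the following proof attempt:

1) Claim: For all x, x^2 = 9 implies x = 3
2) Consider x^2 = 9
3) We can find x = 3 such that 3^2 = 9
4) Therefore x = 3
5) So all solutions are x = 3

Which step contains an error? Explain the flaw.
Step 4: Therefore x = 3

Step 4 incorrectly concludes that x = 3 is the only solution. The proof shows that x = 3 is A solution (existence), but does not show it is the ONLY solution (uniqueness). In fact, x = -3 is also a solution since (-3)^2 = 9. Finding one solution doesn't prove there are no others.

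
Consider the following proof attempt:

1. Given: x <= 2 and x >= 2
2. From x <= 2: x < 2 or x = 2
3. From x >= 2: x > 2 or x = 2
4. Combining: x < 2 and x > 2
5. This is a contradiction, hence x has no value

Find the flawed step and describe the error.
Step 4: Combining: x < 2 and x > 2

Step 4 incorrectly combines the conditions. From x <= 2 and x >= 2, the intersection is x = 2. The error treats the 'or' cases as 'and' requirements. The correct conclusion is that x = 2 is the unique solution, not that no solution exists.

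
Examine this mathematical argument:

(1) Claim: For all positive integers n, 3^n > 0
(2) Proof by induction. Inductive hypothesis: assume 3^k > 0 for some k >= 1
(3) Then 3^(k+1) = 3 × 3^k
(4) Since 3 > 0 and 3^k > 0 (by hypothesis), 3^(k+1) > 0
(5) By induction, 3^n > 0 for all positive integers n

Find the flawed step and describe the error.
Step 5: By induction, 3^n > 0 for all positive integers n

Step 5 concludes the proof by induction, but no base case was ever established. A valid induction proof requires: (1) a base case proving 3^1 > 0, and (2) an inductive step showing IF 3^k > 0 THEN 3^(k+1) > 0. Steps 2-4 correctly establish the inductive step, but without the base case the conclusion in step 5 does not follow.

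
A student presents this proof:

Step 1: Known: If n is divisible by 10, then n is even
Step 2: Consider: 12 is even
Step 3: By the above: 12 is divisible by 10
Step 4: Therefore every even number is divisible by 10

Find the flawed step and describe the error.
Step 3: By the above: 12 is divisible by 10

Step 3 commits the fallacy of affirming the consequent. The known fact 'divisible by 10 → even' does NOT imply 'even → divisible by 10'. That would be the converse, which is false. For example, 12 is even but 12 ÷ 10 = 1.20, which is not an integer.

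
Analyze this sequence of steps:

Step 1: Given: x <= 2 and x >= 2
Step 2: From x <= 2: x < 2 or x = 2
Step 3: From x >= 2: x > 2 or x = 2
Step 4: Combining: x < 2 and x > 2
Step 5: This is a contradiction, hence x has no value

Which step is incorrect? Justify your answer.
Step 4: Combining: x < 2 and x > 2

Step 4 incorrectly combines the conditions. From x <= 2 and x >= 2, the intersection is x = 2. The error treats the 'or' cases as 'and' requirements. The correct conclusion is that x = 2 is the unique solution, not that no solution exists.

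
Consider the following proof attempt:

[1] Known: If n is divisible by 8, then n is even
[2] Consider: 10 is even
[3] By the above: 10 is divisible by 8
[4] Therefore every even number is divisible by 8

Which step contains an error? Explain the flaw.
Step 3: By the above: 10 is divisible by 8

Step 3 commits the fallacy of affirming the consequent. The known fact 'divisible by 8 → even' does NOT imply 'even → divisible by 8'. That would be the converse, which is false. For example, 10 is even but 10 ÷ 8 = 1.25, which is not an integer.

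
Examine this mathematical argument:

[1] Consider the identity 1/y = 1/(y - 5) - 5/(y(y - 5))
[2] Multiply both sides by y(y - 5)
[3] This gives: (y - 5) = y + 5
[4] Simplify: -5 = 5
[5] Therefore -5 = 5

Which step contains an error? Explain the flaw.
Step 3: This gives: (y - 5) = y + 5

Step 3 makes a sign error when clearing denominators. Multiplying -5/(y(y - 5)) by y(y - 5) gives -5, not +5. The correct result is (y - 5) = y - 5, which is trivially true, not (y - 5) = y + 5. (Step 1 is a valid identity: 1/(y - 5) - 5/(y(y - 5)) = (y - 5)/(y(y - 5)) = 1/y.)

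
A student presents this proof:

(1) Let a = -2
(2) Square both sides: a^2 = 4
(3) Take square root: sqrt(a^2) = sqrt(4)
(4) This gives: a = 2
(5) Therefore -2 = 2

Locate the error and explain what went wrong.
Step 4: This gives: a = 2

Step 4 incorrectly states that sqrt(a^2) = a. The correct identity is sqrt(a^2) = |a|. Since a = -2 < 0, we have sqrt(a^2) = |-2| = 2, not a = -2.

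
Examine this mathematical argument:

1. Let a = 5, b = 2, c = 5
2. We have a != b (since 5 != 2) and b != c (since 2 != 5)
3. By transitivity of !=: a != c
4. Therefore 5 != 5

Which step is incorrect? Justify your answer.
Step 3: By transitivity of !=: a != c

Step 3 incorrectly applies transitivity to the '!=' relation. Transitivity states: if a R b and b R c, then a R c. However, '!=' is not transitive. Counterexample: 5 != 2 and 2 != 5, but 5 = 5 (both equal 5). Transitivity holds for relations like <, <=, =, but not for !=.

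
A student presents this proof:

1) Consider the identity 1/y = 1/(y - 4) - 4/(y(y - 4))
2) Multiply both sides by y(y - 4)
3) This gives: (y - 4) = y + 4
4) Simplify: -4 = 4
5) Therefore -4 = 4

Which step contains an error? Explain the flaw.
Step 3: This gives: (y - 4) = y + 4

Step 3 makes a sign error when clearing denominators. Multiplying -4/(y(y - 4)) by y(y - 4) gives -4, not +4. The correct result is (y - 4) = y - 4, which is trivially true, not (y - 4) = y + 4. (Step 1 is a valid identity: 1/(y - 4) - 4/(y(y - 4)) = (y - 4)/(y(y - 4)) = 1/y.)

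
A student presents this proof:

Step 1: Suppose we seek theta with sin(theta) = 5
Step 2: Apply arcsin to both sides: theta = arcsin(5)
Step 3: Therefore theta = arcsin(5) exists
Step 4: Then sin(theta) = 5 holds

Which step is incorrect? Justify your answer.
Step 2: Apply arcsin to both sides: theta = arcsin(5)

Step 2 applies arcsin to 5. However, arcsin(x) is only defined for x in [-1, 1] because sin(theta) can only produce values in that range. Since |5| > 1, arcsin(5) is undefined. There is no angle whose sine equals 5.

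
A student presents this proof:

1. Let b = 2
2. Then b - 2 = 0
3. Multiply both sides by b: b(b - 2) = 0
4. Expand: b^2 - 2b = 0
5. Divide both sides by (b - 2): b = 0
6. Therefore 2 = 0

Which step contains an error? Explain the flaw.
Step 5: Divide both sides by (b - 2): b = 0

Step 5 divides both sides by (b - 2). However, since b = 2, we have (b - 2) = 0. Division by zero is undefined, making this step invalid.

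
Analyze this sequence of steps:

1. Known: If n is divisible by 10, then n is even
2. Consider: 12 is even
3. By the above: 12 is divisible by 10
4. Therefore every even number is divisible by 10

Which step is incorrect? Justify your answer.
Step 3: By the above: 12 is divisible by 10

Step 3 commits the fallacy of affirming the consequent. The known fact 'divisible by 10 → even' does NOT imply 'even → divisible by 10'. That would be the converse, which is false. For example, 12 is even but 12 ÷ 10 = 1.20, which is not an integer.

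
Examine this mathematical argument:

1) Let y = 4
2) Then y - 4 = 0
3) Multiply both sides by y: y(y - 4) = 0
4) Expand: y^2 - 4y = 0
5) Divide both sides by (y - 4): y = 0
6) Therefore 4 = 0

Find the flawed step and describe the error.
Step 5: Divide both sides by (y - 4): y = 0

Step 5 divides both sides by (y - 4). However, since y = 4, we have (y - 4) = 0. Division by zero is undefined, making this step invalid.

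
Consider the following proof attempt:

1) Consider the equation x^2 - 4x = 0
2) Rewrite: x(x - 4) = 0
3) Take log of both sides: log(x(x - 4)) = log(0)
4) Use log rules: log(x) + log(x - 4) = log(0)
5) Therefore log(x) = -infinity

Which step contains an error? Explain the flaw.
Step 3: Take log of both sides: log(x(x - 4)) = log(0)

Step 3 takes the logarithm of both sides, resulting in log(0) on the right side. The logarithm is only defined for positive numbers; log(0) is undefined (approaches negative infinity). This operation is invalid.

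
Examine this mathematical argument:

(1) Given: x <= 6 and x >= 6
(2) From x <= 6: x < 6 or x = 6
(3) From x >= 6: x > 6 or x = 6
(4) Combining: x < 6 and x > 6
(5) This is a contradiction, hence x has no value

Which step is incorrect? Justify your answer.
Step 4: Combining: x < 6 and x > 6

Step 4 incorrectly combines the conditions. From x <= 6 and x >= 6, the intersection is x = 6. The error treats the 'or' cases as 'and' requirements. The correct conclusion is that x = 6 is the unique solution, not that no solution exists.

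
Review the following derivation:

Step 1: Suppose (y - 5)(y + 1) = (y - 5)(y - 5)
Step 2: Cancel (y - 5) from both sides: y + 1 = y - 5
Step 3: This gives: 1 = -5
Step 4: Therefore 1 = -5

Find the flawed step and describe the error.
Step 2: Cancel (y - 5) from both sides: y + 1 = y - 5

Step 2 cancels (y - 5) from both sides. This is only valid if (y - 5) ≠ 0, i.e., y ≠ 5. When y = 5, both sides equal zero regardless of the other factors. The correct approach requires considering y = 5 as a separate case.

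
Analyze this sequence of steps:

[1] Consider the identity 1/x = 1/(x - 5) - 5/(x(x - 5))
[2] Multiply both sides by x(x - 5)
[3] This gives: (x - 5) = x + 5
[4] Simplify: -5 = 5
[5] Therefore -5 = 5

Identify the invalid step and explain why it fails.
Step 3: This gives: (x - 5) = x + 5

Step 3 makes a sign error when clearing denominators. Multiplying -5/(x(x - 5)) by x(x - 5) gives -5, not +5. The correct result is (x - 5) = x - 5, which is trivially true, not (x - 5) = x + 5. (Step 1 is a valid identity: 1/(x - 5) - 5/(x(x - 5)) = (x - 5)/(x(x - 5)) = 1/x.)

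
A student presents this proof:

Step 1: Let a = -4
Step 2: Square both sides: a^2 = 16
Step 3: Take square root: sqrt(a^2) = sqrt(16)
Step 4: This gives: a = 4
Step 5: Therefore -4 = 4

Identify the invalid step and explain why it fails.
Step 4: This gives: a = 4

Step 4 incorrectly states that sqrt(a^2) = a. The correct identity is sqrt(a^2) = |a|. Since a = -4 < 0, we have sqrt(a^2) = |-4| = 4, not a = -4.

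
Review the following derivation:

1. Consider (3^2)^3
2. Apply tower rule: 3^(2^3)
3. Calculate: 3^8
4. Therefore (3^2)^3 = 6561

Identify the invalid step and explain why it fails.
Step 2: Apply tower rule: 3^(2^3)

Step 2 incorrectly states that (a^b)^c = a^(b^c). The correct rule is (a^b)^c = a^(b×c). The actual value is (3^2)^3 = 3^6 = 729, not 3^8 = 6561.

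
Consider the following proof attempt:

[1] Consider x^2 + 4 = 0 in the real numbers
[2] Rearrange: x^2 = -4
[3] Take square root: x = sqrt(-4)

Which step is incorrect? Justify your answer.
Step 3: Take square root: x = sqrt(-4)

Step 3 takes the square root of -4, which is negative. In the real number system, the square root of a negative number is undefined. The equation x^2 + 4 = 0 has no real solutions. Square roots of negative numbers only exist in the complex numbers.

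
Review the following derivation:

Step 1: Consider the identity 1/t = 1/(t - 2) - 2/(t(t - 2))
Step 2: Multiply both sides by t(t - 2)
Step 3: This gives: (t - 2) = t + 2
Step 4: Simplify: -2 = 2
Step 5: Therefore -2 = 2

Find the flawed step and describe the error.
Step 3: This gives: (t - 2) = t + 2

Step 3 makes a sign error when clearing denominators. Multiplying -2/(t(t - 2)) by t(t - 2) gives -2, not +2. The correct result is (t - 2) = t - 2, which is trivially true, not (t - 2) = t + 2. (Step 1 is a valid identity: 1/(t - 2) - 2/(t(t - 2)) = (t - 2)/(t(t - 2)) = 1/t.)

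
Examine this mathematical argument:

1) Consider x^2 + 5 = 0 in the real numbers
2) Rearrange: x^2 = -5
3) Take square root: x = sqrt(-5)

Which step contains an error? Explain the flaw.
Step 3: Take square root: x = sqrt(-5)

Step 3 takes the square root of -5, which is negative. In the real number system, the square root of a negative number is undefined. The equation x^2 + 5 = 0 has no real solutions. Square roots of negative numbers only exist in the complex numbers.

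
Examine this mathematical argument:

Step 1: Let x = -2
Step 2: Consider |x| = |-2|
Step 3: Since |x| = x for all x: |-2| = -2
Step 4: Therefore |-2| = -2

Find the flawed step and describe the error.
Step 3: Since |x| = x for all x: |-2| = -2

Step 3 incorrectly states that |x| = x for all x. The correct definition is |x| = x when x >= 0, and |x| = -x when x < 0. Since -2 < 0, we have |-2| = -(-2) = 2, not -2.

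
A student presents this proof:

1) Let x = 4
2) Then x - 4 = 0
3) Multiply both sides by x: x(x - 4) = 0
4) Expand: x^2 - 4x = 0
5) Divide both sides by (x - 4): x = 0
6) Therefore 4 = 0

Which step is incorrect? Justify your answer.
Step 5: Divide both sides by (x - 4): x = 0

Step 5 divides both sides by (x - 4). However, since x = 4, we have (x - 4) = 0. Division by zero is undefined, making this step invalid.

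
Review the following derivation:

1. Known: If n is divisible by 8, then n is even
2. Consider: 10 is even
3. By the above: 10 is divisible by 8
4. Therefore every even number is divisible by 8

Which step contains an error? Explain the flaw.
Step 3: By the above: 10 is divisible by 8

Step 3 commits the fallacy of affirming the consequent. The known fact 'divisible by 8 → even' does NOT imply 'even → divisible by 8'. That would be the converse, which is false. For example, 10 is even but 10 ÷ 8 = 1.25, which is not an integer.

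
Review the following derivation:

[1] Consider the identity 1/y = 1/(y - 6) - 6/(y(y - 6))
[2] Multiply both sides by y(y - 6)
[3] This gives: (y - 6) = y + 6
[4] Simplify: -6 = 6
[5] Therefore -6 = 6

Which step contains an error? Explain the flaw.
Step 3: This gives: (y - 6) = y + 6

Step 3 makes a sign error when clearing denominators. Multiplying -6/(y(y - 6)) by y(y - 6) gives -6, not +6. The correct result is (y - 6) = y - 6, which is trivially true, not (y - 6) = y + 6. (Step 1 is a valid identity: 1/(y - 6) - 6/(y(y - 6)) = (y - 6)/(y(y - 6)) = 1/y.)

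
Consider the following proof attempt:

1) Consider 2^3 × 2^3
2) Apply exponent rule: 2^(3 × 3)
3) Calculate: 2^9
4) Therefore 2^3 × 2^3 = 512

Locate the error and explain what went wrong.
Step 2: Apply exponent rule: 2^(3 × 3)

Step 2 incorrectly states that a^b × a^c = a^(b×c). The correct rule is a^b × a^c = a^(b+c). The actual value is 2^3 × 2^3 = 2^6 = 64, not 2^9 = 512.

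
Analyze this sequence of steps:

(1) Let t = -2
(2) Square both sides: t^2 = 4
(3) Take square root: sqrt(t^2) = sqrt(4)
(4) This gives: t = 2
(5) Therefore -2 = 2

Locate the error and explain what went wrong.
Step 4: This gives: t = 2

Step 4 incorrectly states that sqrt(t^2) = t. The correct identity is sqrt(t^2) = |t|. Since t = -2 < 0, we have sqrt(t^2) = |-2| = 2, not t = -2.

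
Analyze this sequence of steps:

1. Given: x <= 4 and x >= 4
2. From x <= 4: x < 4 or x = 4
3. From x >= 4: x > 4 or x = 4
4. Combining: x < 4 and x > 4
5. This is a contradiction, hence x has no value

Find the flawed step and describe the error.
Step 4: Combining: x < 4 and x > 4

Step 4 incorrectly combines the conditions. From x <= 4 and x >= 4, the intersection is x = 4. The error treats the 'or' cases as 'and' requirements. The correct conclusion is that x = 4 is the unique solution, not that no solution exists.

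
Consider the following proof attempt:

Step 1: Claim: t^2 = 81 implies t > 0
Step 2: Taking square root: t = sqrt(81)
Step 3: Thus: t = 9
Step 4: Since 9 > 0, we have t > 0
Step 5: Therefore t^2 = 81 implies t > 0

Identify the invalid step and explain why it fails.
Step 2: Taking square root: t = sqrt(81)

Step 2 takes the square root and assumes the positive root only. The equation t^2 = 81 actually has two solutions: t = 9 and t = -9. The proof silently assumes t > 0 without justification, then uses this assumption to conclude t > 0, which is circular. The counterexample t = -9 shows the claim is false.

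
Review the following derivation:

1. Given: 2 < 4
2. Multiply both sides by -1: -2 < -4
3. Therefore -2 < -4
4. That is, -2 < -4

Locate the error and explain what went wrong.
Step 2: Multiply both sides by -1: -2 < -4

Step 2 multiplies both sides by -1 but fails to reverse the inequality sign. When multiplying (or dividing) an inequality by a negative number, the direction must be reversed. Since 2 < 4, we should get -2 > -4, i.e., -2 > -4.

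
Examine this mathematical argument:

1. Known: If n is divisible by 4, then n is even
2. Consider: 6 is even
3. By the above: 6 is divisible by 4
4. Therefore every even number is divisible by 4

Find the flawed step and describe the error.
Step 3: By the above: 6 is divisible by 4

Step 3 commits the fallacy of affirming the consequent. The known fact 'divisible by 4 → even' does NOT imply 'even → divisible by 4'. That would be the converse, which is false. For example, 6 is even but 6 ÷ 4 = 1.50, which is not an integer.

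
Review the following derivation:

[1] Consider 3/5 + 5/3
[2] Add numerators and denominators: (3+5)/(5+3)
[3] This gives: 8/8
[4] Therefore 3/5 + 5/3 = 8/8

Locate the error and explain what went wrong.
Step 2: Add numerators and denominators: (3+5)/(5+3)

Step 2 incorrectly adds fractions by separately adding numerators and denominators. This is wrong. The correct method requires a common denominator: 3/5 + 5/3 = (3×3 + 5×5)/(5×3) = 34/15 = 34/15. The method used gives 8/8, which is different.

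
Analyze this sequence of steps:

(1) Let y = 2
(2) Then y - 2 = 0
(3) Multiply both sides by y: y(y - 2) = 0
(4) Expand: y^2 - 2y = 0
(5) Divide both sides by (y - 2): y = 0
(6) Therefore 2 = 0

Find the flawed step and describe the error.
Step 5: Divide both sides by (y - 2): y = 0

Step 5 divides both sides by (y - 2). However, since y = 2, we have (y - 2) = 0. Division by zero is undefined, making this step invalid.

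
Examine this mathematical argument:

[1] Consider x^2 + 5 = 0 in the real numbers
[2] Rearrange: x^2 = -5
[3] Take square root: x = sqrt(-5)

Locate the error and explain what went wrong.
Step 3: Take square root: x = sqrt(-5)

Step 3 takes the square root of -5, which is negative. In the real number system, the square root of a negative number is undefined. The equation x^2 + 5 = 0 has no real solutions. Square roots of negative numbers only exist in the complex numbers.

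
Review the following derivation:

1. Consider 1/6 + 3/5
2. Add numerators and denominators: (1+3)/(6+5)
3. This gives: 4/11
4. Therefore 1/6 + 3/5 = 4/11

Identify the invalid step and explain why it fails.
Step 2: Add numerators and denominators: (1+3)/(6+5)

Step 2 incorrectly adds fractions by separately adding numerators and denominators. This is wrong. The correct method requires a common denominator: 1/6 + 3/5 = (1×5 + 3×6)/(6×5) = 23/30 = 23/30. The method used gives 4/11, which is different.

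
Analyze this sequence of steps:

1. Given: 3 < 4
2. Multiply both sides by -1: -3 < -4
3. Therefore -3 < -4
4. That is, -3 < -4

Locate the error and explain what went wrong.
Step 2: Multiply both sides by -1: -3 < -4

Step 2 multiplies both sides by -1 but fails to reverse the inequality sign. When multiplying (or dividing) an inequality by a negative number, the direction must be reversed. Since 3 < 4, we should get -3 > -4, i.e., -3 > -4.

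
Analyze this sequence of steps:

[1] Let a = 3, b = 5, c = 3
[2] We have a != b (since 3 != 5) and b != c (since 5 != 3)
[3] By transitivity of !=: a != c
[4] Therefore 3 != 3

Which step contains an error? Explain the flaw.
Step 3: By transitivity of !=: a != c

Step 3 incorrectly applies transitivity to the '!=' relation. Transitivity states: if a R b and b R c, then a R c. However, '!=' is not transitive. Counterexample: 3 != 5 and 5 != 3, but 3 = 3 (both equal 3). Transitivity holds for relations like <, <=, =, but not for !=.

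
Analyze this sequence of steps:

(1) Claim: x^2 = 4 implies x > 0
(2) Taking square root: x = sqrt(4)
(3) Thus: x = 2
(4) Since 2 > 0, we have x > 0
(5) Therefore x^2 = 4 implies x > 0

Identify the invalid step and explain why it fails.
Step 2: Taking square root: x = sqrt(4)

Step 2 takes the square root and assumes the positive root only. The equation x^2 = 4 actually has two solutions: x = 2 and x = -2. The proof silently assumes x > 0 without justification, then uses this assumption to conclude x > 0, which is circular. The counterexample x = -2 shows the claim is false.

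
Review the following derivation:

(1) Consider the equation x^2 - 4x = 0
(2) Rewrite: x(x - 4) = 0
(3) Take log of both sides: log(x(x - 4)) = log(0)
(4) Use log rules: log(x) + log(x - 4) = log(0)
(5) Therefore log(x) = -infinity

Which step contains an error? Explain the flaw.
Step 3: Take log of both sides: log(x(x - 4)) = log(0)

Step 3 takes the logarithm of both sides, resulting in log(0) on the right side. The logarithm is only defined for positive numbers; log(0) is undefined (approaches negative infinity). This operation is invalid.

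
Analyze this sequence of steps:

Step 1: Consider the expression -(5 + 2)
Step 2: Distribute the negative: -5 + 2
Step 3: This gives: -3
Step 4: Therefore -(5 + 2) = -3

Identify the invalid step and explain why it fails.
Step 2: Distribute the negative: -5 + 2

Step 2 incorrectly distributes the negative sign. The correct distribution is -(5 + 2) = -5 - 2 = -7. The negative must be applied to both terms, not just the first. The error treats -(5 + 2) as -5 + 2, which equals -3 instead of -7.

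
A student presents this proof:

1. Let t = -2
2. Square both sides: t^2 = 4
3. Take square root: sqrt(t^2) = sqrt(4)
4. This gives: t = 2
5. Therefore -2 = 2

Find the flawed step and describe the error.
Step 4: This gives: t = 2

Step 4 incorrectly states that sqrt(t^2) = t. The correct identity is sqrt(t^2) = |t|. Since t = -2 < 0, we have sqrt(t^2) = |-2| = 2, not t = -2.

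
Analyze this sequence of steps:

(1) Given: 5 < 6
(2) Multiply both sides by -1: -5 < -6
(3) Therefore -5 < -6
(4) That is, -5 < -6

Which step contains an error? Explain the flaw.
Step 2: Multiply both sides by -1: -5 < -6

Step 2 multiplies both sides by -1 but fails to reverse the inequality sign. When multiplying (or dividing) an inequality by a negative number, the direction must be reversed. Since 5 < 6, we should get -5 > -6, i.e., -5 > -6.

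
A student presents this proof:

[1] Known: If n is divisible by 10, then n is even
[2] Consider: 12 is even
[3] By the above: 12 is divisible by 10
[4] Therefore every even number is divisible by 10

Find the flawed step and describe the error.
Step 3: By the above: 12 is divisible by 10

Step 3 commits the fallacy of affirming the consequent. The known fact 'divisible by 10 → even' does NOT imply 'even → divisible by 10'. That would be the converse, which is false. For example, 12 is even but 12 ÷ 10 = 1.20, which is not an integer.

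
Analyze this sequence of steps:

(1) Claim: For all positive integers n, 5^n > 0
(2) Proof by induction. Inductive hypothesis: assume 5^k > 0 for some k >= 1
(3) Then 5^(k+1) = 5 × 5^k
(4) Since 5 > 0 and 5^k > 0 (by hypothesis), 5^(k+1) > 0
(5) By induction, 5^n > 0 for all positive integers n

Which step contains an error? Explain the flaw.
Step 5: By induction, 5^n > 0 for all positive integers n

Step 5 concludes the proof by induction, but no base case was ever established. A valid induction proof requires: (1) a base case proving 5^1 > 0, and (2) an inductive step showing IF 5^k > 0 THEN 5^(k+1) > 0. Steps 2-4 correctly establish the inductive step, but without the base case the conclusion in step 5 does not follow.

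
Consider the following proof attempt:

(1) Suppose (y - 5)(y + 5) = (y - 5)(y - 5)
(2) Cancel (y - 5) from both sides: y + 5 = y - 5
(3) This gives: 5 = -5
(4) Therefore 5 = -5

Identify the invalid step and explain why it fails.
Step 2: Cancel (y - 5) from both sides: y + 5 = y - 5

Step 2 cancels (y - 5) from both sides. This is only valid if (y - 5) ≠ 0, i.e., y ≠ 5. When y = 5, both sides equal zero regardless of the other factors. The correct approach requires considering y = 5 as a separate case.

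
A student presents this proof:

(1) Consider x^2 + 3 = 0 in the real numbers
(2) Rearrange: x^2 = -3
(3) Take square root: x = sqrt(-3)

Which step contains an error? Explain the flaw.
Step 3: Take square root: x = sqrt(-3)

Step 3 takes the square root of -3, which is negative. In the real number system, the square root of a negative number is undefined. The equation x^2 + 3 = 0 has no real solutions. Square roots of negative numbers only exist in the complex numbers.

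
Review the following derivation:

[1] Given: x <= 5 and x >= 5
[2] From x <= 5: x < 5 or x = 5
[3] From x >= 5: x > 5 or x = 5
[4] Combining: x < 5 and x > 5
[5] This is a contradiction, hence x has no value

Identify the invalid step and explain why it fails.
Step 4: Combining: x < 5 and x > 5

Step 4 incorrectly combines the conditions. From x <= 5 and x >= 5, the intersection is x = 5. The error treats the 'or' cases as 'and' requirements. The correct conclusion is that x = 5 is the unique solution, not that no solution exists.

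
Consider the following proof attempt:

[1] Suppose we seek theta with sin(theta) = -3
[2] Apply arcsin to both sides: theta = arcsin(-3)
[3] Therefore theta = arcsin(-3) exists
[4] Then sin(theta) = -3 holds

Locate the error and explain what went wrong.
Step 2: Apply arcsin to both sides: theta = arcsin(-3)

Step 2 applies arcsin to -3. However, arcsin(x) is only defined for x in [-1, 1] because sin(theta) can only produce values in that range. Since |-3| > 1, arcsin(-3) is undefined. There is no angle whose sine equals -3.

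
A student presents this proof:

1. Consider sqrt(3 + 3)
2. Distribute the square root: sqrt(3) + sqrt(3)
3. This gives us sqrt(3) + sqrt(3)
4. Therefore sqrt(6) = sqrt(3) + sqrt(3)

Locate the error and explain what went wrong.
Step 2: Distribute the square root: sqrt(3) + sqrt(3)

Step 2 incorrectly 'distributes' the square root over addition. The square root function does not distribute: sqrt(a + b) ≠ sqrt(a) + sqrt(b). In fact, sqrt(3 + 3) = sqrt(6) ≈ 2.4495, while sqrt(3) + sqrt(3) ≈ 3.4641.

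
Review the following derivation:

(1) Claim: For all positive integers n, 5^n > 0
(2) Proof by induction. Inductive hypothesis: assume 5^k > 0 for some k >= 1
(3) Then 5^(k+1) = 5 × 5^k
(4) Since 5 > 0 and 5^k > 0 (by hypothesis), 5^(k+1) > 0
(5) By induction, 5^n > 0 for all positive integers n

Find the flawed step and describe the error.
Step 5: By induction, 5^n > 0 for all positive integers n

Step 5 concludes the proof by induction, but no base case was ever established. A valid induction proof requires: (1) a base case proving 5^1 > 0, and (2) an inductive step showing IF 5^k > 0 THEN 5^(k+1) > 0. Steps 2-4 correctly establish the inductive step, but without the base case the conclusion in step 5 does not follow.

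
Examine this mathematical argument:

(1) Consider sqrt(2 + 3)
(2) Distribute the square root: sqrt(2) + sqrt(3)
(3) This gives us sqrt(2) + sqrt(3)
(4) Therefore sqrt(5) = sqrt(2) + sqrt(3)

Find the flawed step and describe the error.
Step 2: Distribute the square root: sqrt(2) + sqrt(3)

Step 2 incorrectly 'distributes' the square root over addition. The square root function does not distribute: sqrt(a + b) ≠ sqrt(a) + sqrt(b). In fact, sqrt(2 + 3) = sqrt(5) ≈ 2.2361, while sqrt(2) + sqrt(3) ≈ 3.1463.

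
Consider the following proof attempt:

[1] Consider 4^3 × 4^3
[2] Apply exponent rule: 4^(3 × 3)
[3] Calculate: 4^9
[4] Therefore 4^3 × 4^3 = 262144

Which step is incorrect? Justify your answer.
Step 2: Apply exponent rule: 4^(3 × 3)

Step 2 incorrectly states that a^b × a^c = a^(b×c). The correct rule is a^b × a^c = a^(b+c). The actual value is 4^3 × 4^3 = 4^6 = 4096, not 4^9 = 262144.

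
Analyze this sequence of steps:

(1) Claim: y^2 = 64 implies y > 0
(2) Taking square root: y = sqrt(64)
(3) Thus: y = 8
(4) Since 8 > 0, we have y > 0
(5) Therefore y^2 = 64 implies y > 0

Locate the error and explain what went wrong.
Step 2: Taking square root: y = sqrt(64)

Step 2 takes the square root and assumes the positive root only. The equation y^2 = 64 actually has two solutions: y = 8 and y = -8. The proof silently assumes y > 0 without justification, then uses this assumption to conclude y > 0, which is circular. The counterexample y = -8 shows the claim is false.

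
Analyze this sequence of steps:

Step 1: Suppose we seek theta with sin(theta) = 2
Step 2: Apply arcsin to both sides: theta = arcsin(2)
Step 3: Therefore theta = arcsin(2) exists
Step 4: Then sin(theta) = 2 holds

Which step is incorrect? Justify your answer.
Step 2: Apply arcsin to both sides: theta = arcsin(2)

Step 2 applies arcsin to 2. However, arcsin(x) is only defined for x in [-1, 1] because sin(theta) can only produce values in that range. Since |2| > 1, arcsin(2) is undefined. There is no angle whose sine equals 2.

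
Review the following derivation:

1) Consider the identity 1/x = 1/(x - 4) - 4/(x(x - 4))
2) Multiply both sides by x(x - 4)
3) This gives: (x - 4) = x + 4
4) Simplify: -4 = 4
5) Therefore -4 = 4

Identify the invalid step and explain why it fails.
Step 3: This gives: (x - 4) = x + 4

Step 3 makes a sign error when clearing denominators. Multiplying -4/(x(x - 4)) by x(x - 4) gives -4, not +4. The correct result is (x - 4) = x - 4, which is trivially true, not (x - 4) = x + 4. (Step 1 is a valid identity: 1/(x - 4) - 4/(x(x - 4)) = (x - 4)/(x(x - 4)) = 1/x.)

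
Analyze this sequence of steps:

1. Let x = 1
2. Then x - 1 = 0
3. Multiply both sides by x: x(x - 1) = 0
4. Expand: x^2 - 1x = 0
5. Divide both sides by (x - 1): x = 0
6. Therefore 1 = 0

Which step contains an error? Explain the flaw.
Step 5: Divide both sides by (x - 1): x = 0

Step 5 divides both sides by (x - 1). However, since x = 1, we have (x - 1) = 0. Division by zero is undefined, making this step invalid.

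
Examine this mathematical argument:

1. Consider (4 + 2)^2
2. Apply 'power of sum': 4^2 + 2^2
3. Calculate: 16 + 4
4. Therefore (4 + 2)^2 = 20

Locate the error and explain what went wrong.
Step 2: Apply 'power of sum': 4^2 + 2^2

Step 2 incorrectly applies a non-existent rule '(a+b)^n = a^n + b^n'. This is false in general. The correct expansion uses the binomial theorem. The actual value is (4 + 2)^2 = 6^2 = 36, not 20.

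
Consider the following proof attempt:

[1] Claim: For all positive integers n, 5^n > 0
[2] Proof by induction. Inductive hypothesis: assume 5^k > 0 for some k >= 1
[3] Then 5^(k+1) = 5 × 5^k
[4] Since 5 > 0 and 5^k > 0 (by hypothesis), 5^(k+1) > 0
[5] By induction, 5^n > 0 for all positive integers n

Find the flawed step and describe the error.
Step 5: By induction, 5^n > 0 for all positive integers n

Step 5 concludes the proof by induction, but no base case was ever established. A valid induction proof requires: (1) a base case proving 5^1 > 0, and (2) an inductive step showing IF 5^k > 0 THEN 5^(k+1) > 0. Steps 2-4 correctly establish the inductive step, but without the base case the conclusion in step 5 does not follow.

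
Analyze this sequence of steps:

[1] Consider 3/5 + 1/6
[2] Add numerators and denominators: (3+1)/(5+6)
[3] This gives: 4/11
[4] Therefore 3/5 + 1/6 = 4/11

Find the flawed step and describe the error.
Step 2: Add numerators and denominators: (3+1)/(5+6)

Step 2 incorrectly adds fractions by separately adding numerators and denominators. This is wrong. The correct method requires a common denominator: 3/5 + 1/6 = (3×6 + 1×5)/(5×6) = 23/30 = 23/30. The method used gives 4/11, which is different.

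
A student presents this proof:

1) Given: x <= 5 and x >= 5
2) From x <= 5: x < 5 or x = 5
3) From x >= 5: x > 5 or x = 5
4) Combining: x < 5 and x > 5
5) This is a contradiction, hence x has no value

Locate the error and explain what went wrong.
Step 4: Combining: x < 5 and x > 5

Step 4 incorrectly combines the conditions. From x <= 5 and x >= 5, the intersection is x = 5. The error treats the 'or' cases as 'and' requirements. The correct conclusion is that x = 5 is the unique solution, not that no solution exists.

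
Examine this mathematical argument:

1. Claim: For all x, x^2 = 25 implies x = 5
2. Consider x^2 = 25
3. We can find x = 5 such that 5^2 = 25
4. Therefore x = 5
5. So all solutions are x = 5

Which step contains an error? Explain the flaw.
Step 4: Therefore x = 5

Step 4 incorrectly concludes that x = 5 is the only solution. The proof shows that x = 5 is A solution (existence), but does not show it is the ONLY solution (uniqueness). In fact, x = -5 is also a solution since (-5)^2 = 25. Finding one solution doesn't prove there are no others.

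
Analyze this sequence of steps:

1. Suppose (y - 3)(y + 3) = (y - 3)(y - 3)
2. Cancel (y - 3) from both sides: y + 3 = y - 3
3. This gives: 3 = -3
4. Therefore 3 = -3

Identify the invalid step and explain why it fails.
Step 2: Cancel (y - 3) from both sides: y + 3 = y - 3

Step 2 cancels (y - 3) from both sides. This is only valid if (y - 3) ≠ 0, i.e., y ≠ 3. When y = 3, both sides equal zero regardless of the other factors. The correct approach requires considering y = 3 as a separate case.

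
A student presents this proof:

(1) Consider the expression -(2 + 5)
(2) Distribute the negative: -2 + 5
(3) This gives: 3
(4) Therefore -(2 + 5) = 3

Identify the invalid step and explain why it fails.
Step 2: Distribute the negative: -2 + 5

Step 2 incorrectly distributes the negative sign. The correct distribution is -(2 + 5) = -2 - 5 = -7. The negative must be applied to both terms, not just the first. The error treats -(2 + 5) as -2 + 5, which equals 3 instead of -7.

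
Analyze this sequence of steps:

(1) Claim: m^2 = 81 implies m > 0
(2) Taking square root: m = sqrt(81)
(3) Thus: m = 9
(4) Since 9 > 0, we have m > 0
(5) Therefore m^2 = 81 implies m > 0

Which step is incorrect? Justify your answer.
Step 2: Taking square root: m = sqrt(81)

Step 2 takes the square root and assumes the positive root only. The equation m^2 = 81 actually has two solutions: m = 9 and m = -9. The proof silently assumes m > 0 without justification, then uses this assumption to conclude m > 0, which is circular. The counterexample m = -9 shows the claim is false.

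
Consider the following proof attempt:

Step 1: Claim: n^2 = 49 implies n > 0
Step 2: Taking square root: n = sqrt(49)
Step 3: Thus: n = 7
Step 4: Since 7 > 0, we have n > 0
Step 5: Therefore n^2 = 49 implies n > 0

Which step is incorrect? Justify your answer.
Step 2: Taking square root: n = sqrt(49)

Step 2 takes the square root and assumes the positive root only. The equation n^2 = 49 actually has two solutions: n = 7 and n = -7. The proof silently assumes n > 0 without justification, then uses this assumption to conclude n > 0, which is circular. The counterexample n = -7 shows the claim is false.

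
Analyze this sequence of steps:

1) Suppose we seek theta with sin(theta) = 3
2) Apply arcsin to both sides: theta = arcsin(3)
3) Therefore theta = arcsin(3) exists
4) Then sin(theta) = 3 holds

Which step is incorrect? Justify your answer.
Step 2: Apply arcsin to both sides: theta = arcsin(3)

Step 2 applies arcsin to 3. However, arcsin(x) is only defined for x in [-1, 1] because sin(theta) can only produce values in that range. Since |3| > 1, arcsin(3) is undefined. There is no angle whose sine equals 3.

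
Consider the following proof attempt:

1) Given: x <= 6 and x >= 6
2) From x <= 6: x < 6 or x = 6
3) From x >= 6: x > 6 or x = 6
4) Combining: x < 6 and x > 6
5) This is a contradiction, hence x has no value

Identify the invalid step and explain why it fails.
Step 4: Combining: x < 6 and x > 6

Step 4 incorrectly combines the conditions. From x <= 6 and x >= 6, the intersection is x = 6. The error treats the 'or' cases as 'and' requirements. The correct conclusion is that x = 6 is the unique solution, not that no solution exists.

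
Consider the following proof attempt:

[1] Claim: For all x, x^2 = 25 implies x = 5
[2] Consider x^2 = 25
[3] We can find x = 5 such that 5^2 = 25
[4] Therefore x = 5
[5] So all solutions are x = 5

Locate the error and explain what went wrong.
Step 4: Therefore x = 5

Step 4 incorrectly concludes that x = 5 is the only solution. The proof shows that x = 5 is A solution (existence), but does not show it is the ONLY solution (uniqueness). In fact, x = -5 is also a solution since (-5)^2 = 25. Finding one solution doesn't prove there are no others.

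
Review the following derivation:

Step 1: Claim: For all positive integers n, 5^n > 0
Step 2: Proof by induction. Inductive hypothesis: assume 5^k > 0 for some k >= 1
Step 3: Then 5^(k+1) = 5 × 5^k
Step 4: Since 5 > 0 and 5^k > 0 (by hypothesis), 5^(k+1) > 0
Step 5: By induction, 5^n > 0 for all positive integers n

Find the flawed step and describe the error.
Step 5: By induction, 5^n > 0 for all positive integers n

Step 5 concludes the proof by induction, but no base case was ever established. A valid induction proof requires: (1) a base case proving 5^1 > 0, and (2) an inductive step showing IF 5^k > 0 THEN 5^(k+1) > 0. Steps 2-4 correctly establish the inductive step, but without the base case the conclusion in step 5 does not follow.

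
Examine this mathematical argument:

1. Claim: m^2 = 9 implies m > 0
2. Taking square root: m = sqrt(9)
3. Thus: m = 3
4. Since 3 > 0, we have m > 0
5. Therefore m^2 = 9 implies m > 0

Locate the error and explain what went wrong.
Step 2: Taking square root: m = sqrt(9)

Step 2 takes the square root and assumes the positive root only. The equation m^2 = 9 actually has two solutions: m = 3 and m = -3. The proof silently assumes m > 0 without justification, then uses this assumption to conclude m > 0, which is circular. The counterexample m = -3 shows the claim is false.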